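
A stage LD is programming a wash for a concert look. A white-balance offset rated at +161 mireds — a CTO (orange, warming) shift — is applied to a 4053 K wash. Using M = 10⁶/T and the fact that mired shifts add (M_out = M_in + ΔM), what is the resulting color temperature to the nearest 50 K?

M_in = 10⁶/4053 = 246.73 mireds.
M_out = 246.73 + (+161) = 407.73 mireds.
T_out = 10⁶/407.73 = 2452.6 K → 2450 K.

2450 K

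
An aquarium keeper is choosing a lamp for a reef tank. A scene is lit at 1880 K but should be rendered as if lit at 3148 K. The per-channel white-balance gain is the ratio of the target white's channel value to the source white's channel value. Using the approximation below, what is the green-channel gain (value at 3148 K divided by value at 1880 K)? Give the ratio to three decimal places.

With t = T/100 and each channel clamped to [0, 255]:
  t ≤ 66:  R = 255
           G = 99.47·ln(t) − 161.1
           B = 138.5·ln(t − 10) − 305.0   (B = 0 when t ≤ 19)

At 1880 K (t = 18.8):
  G = 99.47·ln 18.8 − 161.1 = 99.47·2.9339 − 161.1 = 130.731.
At 3148 K (t = 31.48):
  G = 99.47·ln 31.48 − 161.1 = 99.47·3.4494 − 161.1 = 182.007.
Gain = 182.007 / 130.731 = 1.3922 → 1.392.

1.392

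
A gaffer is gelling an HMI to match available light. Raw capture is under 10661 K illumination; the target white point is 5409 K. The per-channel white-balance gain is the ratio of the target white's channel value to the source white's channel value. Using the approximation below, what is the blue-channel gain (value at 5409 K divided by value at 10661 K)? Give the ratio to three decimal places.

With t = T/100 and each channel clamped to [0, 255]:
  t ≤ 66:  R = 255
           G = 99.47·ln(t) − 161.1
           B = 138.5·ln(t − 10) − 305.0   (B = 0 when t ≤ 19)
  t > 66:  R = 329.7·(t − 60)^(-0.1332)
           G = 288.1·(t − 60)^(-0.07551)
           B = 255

0.860

At 10661 K (t = 106.61):
  B = 255 by definition for t > 66.
At 5409 K (t = 54.09):
  B = 138.5·ln(54.09 − 10) − 305.0 = 138.5·ln 44.09 − 305.0 = 138.5·3.7862 − 305.0 = 219.393.
Gain = 219.393 / 255.000 = 0.8604 → 0.860.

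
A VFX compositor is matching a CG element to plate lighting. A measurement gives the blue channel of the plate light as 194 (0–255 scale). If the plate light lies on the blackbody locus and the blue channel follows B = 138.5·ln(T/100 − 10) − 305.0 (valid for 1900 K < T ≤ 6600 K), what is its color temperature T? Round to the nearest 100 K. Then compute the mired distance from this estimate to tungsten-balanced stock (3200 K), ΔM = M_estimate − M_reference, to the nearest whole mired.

ln(t − 10) = (194 + 305.0) / 138.5 = 3.6029.
t − 10 = e^3.6029 = 36.704, so t = 46.704.
T = 100·t = 4670 K → 4700 K to the nearest 100 K.
M_estimate = 10⁶/4700 = 212.77; M_reference = 10⁶/3200 = 312.50.
ΔM = 212.77 − 312.50 = -99.73 → -100 mireds.

-100 mireds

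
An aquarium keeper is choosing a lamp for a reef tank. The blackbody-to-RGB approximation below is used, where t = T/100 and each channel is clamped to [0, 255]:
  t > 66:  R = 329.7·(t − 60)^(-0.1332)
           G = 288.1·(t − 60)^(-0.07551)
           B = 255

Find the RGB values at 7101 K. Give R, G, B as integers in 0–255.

R=240, G=240, B=255

t = 7101/100 = 71.01; the t > 66 branch applies.
R = 329.7·(71.01 − 60)^(-0.1332) = 329.7·11.01^(-0.1332) = 329.7·0.72650 = 239.526.
G = 288.1·(71.01 − 60)^(-0.07551) = 288.1·11.01^(-0.07551) = 288.1·0.83432 = 240.369.
B = 255 by definition for t > 66.
Rounded: (240, 240, 255).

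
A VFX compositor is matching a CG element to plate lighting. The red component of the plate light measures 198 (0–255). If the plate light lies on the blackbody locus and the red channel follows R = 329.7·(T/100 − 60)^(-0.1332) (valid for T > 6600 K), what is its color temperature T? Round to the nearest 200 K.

(t − 60)^(-0.1332) = 198/329.7 = 0.60055.
t − 60 = 0.60055^(1/-0.1332) = 0.60055^(-7.508) = 45.980, so t = 105.980.
T = 100·t = 10598 K → 10600 K to the nearest 200 K.

10600 K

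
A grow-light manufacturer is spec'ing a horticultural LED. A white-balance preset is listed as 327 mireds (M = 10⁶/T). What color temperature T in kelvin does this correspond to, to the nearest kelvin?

T = 10⁶ / 327 = 3058.10 K → 3058 K.

3058 K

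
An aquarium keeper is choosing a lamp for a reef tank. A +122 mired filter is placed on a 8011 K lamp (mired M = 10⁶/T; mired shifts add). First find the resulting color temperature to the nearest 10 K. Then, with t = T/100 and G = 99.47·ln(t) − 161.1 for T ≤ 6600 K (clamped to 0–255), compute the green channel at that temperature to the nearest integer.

M_in = 10⁶/8011 = 124.83; M_out = 124.83 + (+122) = 246.83.
T_out = 10⁶/246.83 = 4051.4 K → 4050 K; t = 40.5.
G = 99.47·ln 40.5 − 161.1 = 99.47·3.7013 − 161.1 = 207.069.
Rounded: 207.

207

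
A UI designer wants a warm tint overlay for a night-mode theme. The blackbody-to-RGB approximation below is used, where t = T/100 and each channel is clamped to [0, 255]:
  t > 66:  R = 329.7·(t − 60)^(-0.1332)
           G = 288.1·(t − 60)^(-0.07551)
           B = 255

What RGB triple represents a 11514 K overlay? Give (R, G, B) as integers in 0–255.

(193, 213, 255)

t = 11514/100 = 115.14; the t > 66 branch applies.
R = 329.7·(115.14 − 60)^(-0.1332) = 329.7·55.14^(-0.1332) = 329.7·0.58619 = 193.266.
G = 288.1·(115.14 − 60)^(-0.07551) = 288.1·55.14^(-0.07551) = 288.1·0.73876 = 212.836.
B = 255 by definition for t > 66.
Rounded: (193, 213, 255).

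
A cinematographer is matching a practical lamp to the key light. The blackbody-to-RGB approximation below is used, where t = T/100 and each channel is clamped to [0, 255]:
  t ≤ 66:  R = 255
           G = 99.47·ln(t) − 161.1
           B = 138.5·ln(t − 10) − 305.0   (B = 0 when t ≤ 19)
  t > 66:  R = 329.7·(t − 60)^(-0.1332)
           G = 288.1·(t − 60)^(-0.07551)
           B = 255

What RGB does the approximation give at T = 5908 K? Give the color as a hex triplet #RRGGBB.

#FFF5EA

t = 5908/100 = 59.08; the t ≤ 66 branch applies.
R = 255 by definition for t ≤ 66.
G = 99.47·ln 59.08 − 161.1 = 99.47·4.0789 − 161.1 = 244.627.
B = 138.5·ln(59.08 − 10) − 305.0 = 138.5·ln 49.08 − 305.0 = 138.5·3.8935 − 305.0 = 234.243.
Rounded: (255, 245, 234).
In hex: #FFF5EA.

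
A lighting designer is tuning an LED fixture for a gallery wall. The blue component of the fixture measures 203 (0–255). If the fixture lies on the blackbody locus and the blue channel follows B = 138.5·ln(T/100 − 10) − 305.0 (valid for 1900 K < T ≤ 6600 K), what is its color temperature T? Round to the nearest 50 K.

ln(t − 10) = (203 + 305.0) / 138.5 = 3.6679.
t − 10 = e^3.6679 = 39.168, so t = 49.168.
T = 100·t = 4917 K → 4900 K to the nearest 50 K.

4900 K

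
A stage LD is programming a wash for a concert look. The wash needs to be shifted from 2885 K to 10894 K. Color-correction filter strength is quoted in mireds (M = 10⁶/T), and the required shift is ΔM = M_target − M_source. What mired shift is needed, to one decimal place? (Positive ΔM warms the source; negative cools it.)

-254.8 mireds

M_source = 10⁶/2885 = 346.620; M_target = 10⁶/10894 = 91.794.
ΔM = 91.794 − 346.620 = -254.827 → -254.8 mireds, a cooling shift.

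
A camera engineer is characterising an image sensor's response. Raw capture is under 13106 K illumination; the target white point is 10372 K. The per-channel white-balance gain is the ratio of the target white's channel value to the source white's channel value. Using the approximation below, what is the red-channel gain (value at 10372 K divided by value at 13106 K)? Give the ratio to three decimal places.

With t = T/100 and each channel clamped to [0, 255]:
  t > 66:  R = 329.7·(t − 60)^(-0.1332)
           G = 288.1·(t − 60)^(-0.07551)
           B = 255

At 13106 K (t = 131.06):
  R = 329.7·(131.06 − 60)^(-0.1332) = 329.7·71.06^(-0.1332) = 329.7·0.56671 = 186.845.
At 10372 K (t = 103.72):
  R = 329.7·(103.72 − 60)^(-0.1332) = 329.7·43.72^(-0.1332) = 329.7·0.60459 = 199.334.
Gain = 199.334 / 186.845 = 1.0668 → 1.067.

1.067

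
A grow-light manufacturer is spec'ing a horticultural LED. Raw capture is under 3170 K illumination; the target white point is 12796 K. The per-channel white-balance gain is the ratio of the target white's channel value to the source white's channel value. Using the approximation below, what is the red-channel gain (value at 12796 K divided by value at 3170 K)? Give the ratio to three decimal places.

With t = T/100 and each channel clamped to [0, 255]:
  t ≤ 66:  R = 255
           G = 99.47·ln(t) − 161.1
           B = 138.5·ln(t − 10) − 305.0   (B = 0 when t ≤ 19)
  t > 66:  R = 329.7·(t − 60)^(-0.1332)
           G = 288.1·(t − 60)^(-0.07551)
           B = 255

0.737

At 3170 K (t = 31.7):
  R = 255 by definition for t ≤ 66.
At 12796 K (t = 127.96):
  R = 329.7·(127.96 − 60)^(-0.1332) = 329.7·67.96^(-0.1332) = 329.7·0.57009 = 187.959.
Gain = 187.959 / 255.000 = 0.7371 → 0.737.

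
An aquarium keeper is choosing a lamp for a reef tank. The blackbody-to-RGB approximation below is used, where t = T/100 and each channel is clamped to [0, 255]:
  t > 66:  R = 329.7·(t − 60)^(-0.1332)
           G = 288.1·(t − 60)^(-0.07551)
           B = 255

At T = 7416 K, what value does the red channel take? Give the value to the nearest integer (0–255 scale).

232

t = 7416/100 = 74.16; the t > 66 branch applies.
R = 329.7·(74.16 − 60)^(-0.1332) = 329.7·14.16^(-0.1332) = 329.7·0.70255 = 231.631.
Rounded: 232.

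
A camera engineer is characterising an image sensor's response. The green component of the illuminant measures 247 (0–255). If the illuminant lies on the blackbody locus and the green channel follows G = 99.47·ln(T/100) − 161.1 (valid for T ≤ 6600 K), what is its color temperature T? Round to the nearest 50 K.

6050 K

ln t = (247 + 161.1) / 99.47 = 4.1027.
t = e^4.1027 = 60.506.
T = 100·t = 6051 K → 6050 K to the nearest 50 K.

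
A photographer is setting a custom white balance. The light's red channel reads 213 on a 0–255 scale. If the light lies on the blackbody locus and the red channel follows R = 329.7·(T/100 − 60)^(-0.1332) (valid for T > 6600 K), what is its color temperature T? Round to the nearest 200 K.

8600 K

(t − 60)^(-0.1332) = 213/329.7 = 0.64604.
t − 60 = 0.64604^(1/-0.1332) = 0.64604^(-7.508) = 26.575, so t = 86.575.
T = 100·t = 8657 K → 8600 K to the nearest 200 K.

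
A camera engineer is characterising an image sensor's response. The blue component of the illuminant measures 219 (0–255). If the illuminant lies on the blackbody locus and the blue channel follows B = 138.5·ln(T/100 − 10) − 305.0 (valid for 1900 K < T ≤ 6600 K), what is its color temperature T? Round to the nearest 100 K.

ln(t − 10) = (219 + 305.0) / 138.5 = 3.7834.
t − 10 = e^3.7834 = 43.965, so t = 53.965.
T = 100·t = 5396 K → 5400 K to the nearest 100 K.

5400 K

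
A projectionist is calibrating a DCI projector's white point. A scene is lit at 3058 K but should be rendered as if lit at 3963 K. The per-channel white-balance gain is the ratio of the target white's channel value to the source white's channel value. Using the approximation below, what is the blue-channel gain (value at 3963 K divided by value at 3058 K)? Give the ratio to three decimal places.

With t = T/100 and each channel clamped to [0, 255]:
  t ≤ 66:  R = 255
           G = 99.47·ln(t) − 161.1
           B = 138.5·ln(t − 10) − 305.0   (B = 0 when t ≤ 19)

1.443

At 3058 K (t = 30.58):
  B = 138.5·ln(30.58 − 10) − 305.0 = 138.5·ln 20.58 − 305.0 = 138.5·3.0243 − 305.0 = 113.868.
At 3963 K (t = 39.63):
  B = 138.5·ln(39.63 − 10) − 305.0 = 138.5·ln 29.63 − 305.0 = 138.5·3.3888 − 305.0 = 164.347.
Gain = 164.347 / 113.868 = 1.4433 → 1.443.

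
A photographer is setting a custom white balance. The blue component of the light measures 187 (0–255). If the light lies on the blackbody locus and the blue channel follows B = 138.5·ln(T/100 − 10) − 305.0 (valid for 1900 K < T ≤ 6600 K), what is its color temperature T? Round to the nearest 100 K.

ln(t − 10) = (187 + 305.0) / 138.5 = 3.5523.
t − 10 = e^3.5523 = 34.895, so t = 44.895.
T = 100·t = 4490 K → 4500 K to the nearest 100 K.

4500 K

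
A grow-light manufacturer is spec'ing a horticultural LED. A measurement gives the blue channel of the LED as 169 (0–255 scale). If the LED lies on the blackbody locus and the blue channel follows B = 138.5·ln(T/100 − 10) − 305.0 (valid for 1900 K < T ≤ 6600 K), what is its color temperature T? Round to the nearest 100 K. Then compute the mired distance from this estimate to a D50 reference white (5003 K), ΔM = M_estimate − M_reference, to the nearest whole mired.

+44 mireds

ln(t − 10) = (169 + 305.0) / 138.5 = 3.4224.
t − 10 = e^3.4224 = 30.642, so t = 40.642.
T = 100·t = 4064 K → 4100 K to the nearest 100 K.
M_estimate = 10⁶/4100 = 243.90; M_reference = 10⁶/5003 = 199.88.
ΔM = 243.90 − 199.88 = 44.02 → +44 mireds.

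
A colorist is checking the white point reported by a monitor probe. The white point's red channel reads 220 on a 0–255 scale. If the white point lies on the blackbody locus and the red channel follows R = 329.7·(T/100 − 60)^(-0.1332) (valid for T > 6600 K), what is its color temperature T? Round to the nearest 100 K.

8100 K

(t − 60)^(-0.1332) = 220/329.7 = 0.66727.
t − 60 = 0.66727^(1/-0.1332) = 0.66727^(-7.508) = 20.847, so t = 80.847.
T = 100·t = 8085 K → 8100 K to the nearest 100 K.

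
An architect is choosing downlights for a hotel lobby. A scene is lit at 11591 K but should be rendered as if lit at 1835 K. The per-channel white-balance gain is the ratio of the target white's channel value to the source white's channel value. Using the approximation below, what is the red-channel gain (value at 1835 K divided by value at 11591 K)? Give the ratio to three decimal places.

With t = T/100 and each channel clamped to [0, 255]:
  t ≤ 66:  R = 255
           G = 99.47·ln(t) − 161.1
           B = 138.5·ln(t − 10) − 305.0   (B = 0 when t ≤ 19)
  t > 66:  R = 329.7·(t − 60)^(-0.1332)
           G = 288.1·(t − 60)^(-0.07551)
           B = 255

At 11591 K (t = 115.91):
  R = 329.7·(115.91 − 60)^(-0.1332) = 329.7·55.91^(-0.1332) = 329.7·0.58511 = 192.909.
At 1835 K (t = 18.35):
  R = 255 by definition for t ≤ 66.
Gain = 255.000 / 192.909 = 1.3219 → 1.322.

1.322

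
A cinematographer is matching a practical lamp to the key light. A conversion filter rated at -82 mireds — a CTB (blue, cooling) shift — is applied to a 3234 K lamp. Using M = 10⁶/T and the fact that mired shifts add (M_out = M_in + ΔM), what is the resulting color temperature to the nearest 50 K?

4400 K

M_in = 10⁶/3234 = 309.21 mireds.
M_out = 309.21 + (-82) = 227.21 mireds.
T_out = 10⁶/227.21 = 4401.1 K → 4400 K.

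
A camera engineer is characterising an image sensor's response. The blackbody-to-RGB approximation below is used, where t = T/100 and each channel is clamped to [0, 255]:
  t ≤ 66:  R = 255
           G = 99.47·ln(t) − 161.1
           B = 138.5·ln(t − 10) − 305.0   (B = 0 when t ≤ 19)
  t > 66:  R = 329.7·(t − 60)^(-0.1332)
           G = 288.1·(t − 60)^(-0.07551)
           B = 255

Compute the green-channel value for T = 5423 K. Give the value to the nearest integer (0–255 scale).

t = 5423/100 = 54.23; the t ≤ 66 branch applies.
G = 99.47·ln 54.23 − 161.1 = 99.47·3.9932 − 161.1 = 236.107.
Rounded: 236.

236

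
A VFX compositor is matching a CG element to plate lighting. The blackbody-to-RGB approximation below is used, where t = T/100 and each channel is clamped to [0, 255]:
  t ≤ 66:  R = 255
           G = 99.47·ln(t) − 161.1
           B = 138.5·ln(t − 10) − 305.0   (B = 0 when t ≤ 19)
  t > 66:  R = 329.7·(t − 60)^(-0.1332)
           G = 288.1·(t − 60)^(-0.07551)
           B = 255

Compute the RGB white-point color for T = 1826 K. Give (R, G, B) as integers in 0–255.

t = 1826/100 = 18.26; the t ≤ 66 branch applies.
R = 255 by definition for t ≤ 66.
G = 99.47·ln 18.26 − 161.1 = 99.47·2.9047 − 161.1 = 127.832.
t = 18.26 ≤ 19, so B = 0.
Rounded: (255, 128, 0).

(255, 128, 0)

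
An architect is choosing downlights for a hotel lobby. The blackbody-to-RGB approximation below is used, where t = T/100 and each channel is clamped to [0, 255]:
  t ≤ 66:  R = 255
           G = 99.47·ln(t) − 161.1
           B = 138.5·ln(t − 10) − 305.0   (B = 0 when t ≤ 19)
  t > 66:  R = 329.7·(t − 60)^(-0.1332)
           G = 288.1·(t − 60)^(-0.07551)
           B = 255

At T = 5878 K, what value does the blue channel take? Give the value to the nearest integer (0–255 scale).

233

t = 5878/100 = 58.78; the t ≤ 66 branch applies.
B = 138.5·ln(58.78 − 10) − 305.0 = 138.5·ln 48.78 − 305.0 = 138.5·3.8873 − 305.0 = 233.394.
Rounded: 233.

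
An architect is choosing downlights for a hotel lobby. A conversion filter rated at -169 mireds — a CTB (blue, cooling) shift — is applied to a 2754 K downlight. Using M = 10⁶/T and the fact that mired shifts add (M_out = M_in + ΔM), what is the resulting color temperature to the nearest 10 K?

5150 K

M_in = 10⁶/2754 = 363.11 mireds.
M_out = 363.11 + (-169) = 194.11 mireds.
T_out = 10⁶/194.11 = 5151.8 K → 5150 K.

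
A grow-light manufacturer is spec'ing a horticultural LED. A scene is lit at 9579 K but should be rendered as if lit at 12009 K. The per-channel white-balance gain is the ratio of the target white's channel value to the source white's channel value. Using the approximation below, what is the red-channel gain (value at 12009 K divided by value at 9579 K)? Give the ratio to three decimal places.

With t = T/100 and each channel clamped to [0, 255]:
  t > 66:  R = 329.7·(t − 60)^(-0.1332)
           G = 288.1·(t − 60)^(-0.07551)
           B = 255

0.933

At 9579 K (t = 95.79):
  R = 329.7·(95.79 − 60)^(-0.1332) = 329.7·35.79^(-0.1332) = 329.7·0.62092 = 204.719.
At 12009 K (t = 120.09):
  R = 329.7·(120.09 − 60)^(-0.1332) = 329.7·60.09^(-0.1332) = 329.7·0.57951 = 191.066.
Gain = 191.066 / 204.719 = 0.9333 → 0.933.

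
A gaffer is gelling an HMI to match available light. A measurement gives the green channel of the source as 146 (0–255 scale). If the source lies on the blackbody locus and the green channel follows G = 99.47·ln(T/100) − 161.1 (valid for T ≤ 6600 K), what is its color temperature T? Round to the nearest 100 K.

2200 K

ln t = (146 + 161.1) / 99.47 = 3.0874.
t = e^3.0874 = 21.919.
T = 100·t = 2192 K → 2200 K to the nearest 100 K.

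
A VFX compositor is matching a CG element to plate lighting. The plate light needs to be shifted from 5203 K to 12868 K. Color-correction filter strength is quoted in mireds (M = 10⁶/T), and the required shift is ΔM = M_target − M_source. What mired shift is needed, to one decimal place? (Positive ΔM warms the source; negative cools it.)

M_source = 10⁶/5203 = 192.197; M_target = 10⁶/12868 = 77.712.
ΔM = 77.712 − 192.197 = -114.485 → -114.5 mireds, a cooling shift.

-114.5 mireds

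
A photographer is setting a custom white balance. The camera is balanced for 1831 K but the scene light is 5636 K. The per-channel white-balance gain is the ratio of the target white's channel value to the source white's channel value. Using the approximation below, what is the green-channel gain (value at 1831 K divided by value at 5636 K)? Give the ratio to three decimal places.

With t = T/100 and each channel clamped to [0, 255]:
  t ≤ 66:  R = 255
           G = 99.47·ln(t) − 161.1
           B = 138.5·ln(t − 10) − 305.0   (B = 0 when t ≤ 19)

0.534

At 5636 K (t = 56.36):
  G = 99.47·ln 56.36 − 161.1 = 99.47·4.0318 − 161.1 = 239.939.
At 1831 K (t = 18.31):
  G = 99.47·ln 18.31 − 161.1 = 99.47·2.9074 − 161.1 = 128.104.
Gain = 128.104 / 239.939 = 0.5339 → 0.534.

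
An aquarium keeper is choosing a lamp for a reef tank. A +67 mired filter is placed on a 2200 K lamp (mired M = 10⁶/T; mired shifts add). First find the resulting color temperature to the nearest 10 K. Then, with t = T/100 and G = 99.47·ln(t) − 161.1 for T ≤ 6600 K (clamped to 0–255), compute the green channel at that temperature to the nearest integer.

133

M_in = 10⁶/2200 = 454.55; M_out = 454.55 + (+67) = 521.55.
T_out = 10⁶/521.55 = 1917.4 K → 1920 K; t = 19.2.
G = 99.47·ln 19.2 − 161.1 = 99.47·2.9549 − 161.1 = 132.825.
Rounded: 133.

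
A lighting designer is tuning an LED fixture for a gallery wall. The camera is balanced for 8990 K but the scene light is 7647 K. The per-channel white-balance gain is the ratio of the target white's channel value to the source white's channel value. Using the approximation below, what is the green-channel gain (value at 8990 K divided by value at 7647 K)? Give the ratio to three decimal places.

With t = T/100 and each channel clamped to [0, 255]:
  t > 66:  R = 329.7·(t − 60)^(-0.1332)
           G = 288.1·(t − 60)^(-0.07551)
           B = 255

At 7647 K (t = 76.47):
  G = 288.1·(76.47 − 60)^(-0.07551) = 288.1·16.47^(-0.07551) = 288.1·0.80933 = 233.169.
At 8990 K (t = 89.9):
  G = 288.1·(89.9 − 60)^(-0.07551) = 288.1·29.9^(-0.07551) = 288.1·0.77370 = 222.903.
Gain = 222.903 / 233.169 = 0.9560 → 0.956.

0.956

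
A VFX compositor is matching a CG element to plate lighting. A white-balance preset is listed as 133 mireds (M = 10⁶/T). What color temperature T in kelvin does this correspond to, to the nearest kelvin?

7519 K

T = 10⁶ / 133 = 7518.80 K → 7519 K.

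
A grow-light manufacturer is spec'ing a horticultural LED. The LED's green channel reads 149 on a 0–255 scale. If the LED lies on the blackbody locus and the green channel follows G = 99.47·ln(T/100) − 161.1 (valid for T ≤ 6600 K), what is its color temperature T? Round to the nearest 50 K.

2250 K

ln t = (149 + 161.1) / 99.47 = 3.1175.
t = e^3.1175 = 22.590.
T = 100·t = 2259 K → 2250 K to the nearest 50 K.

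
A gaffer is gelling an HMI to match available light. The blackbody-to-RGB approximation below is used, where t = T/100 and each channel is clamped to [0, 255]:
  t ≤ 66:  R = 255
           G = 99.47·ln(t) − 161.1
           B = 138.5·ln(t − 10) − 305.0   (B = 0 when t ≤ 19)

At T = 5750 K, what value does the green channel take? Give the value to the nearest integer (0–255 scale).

t = 5750/100 = 57.5; the t ≤ 66 branch applies.
G = 99.47·ln 57.5 − 161.1 = 99.47·4.0518 − 161.1 = 241.931.
Rounded: 242.

242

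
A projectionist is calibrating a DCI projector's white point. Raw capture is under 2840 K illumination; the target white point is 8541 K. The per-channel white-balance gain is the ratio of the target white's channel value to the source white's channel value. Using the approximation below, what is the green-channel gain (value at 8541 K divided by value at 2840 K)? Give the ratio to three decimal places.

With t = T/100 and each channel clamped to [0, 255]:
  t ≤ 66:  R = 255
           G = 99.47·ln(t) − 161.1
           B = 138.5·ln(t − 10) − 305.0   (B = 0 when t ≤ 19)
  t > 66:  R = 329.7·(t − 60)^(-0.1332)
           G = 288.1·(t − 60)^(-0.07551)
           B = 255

1.314

At 2840 K (t = 28.4):
  G = 99.47·ln 28.4 − 161.1 = 99.47·3.3464 − 161.1 = 171.765.
At 8541 K (t = 85.41):
  G = 288.1·(85.41 − 60)^(-0.07551) = 288.1·25.41^(-0.07551) = 288.1·0.78326 = 225.658.
Gain = 225.658 / 171.765 = 1.3138 → 1.314.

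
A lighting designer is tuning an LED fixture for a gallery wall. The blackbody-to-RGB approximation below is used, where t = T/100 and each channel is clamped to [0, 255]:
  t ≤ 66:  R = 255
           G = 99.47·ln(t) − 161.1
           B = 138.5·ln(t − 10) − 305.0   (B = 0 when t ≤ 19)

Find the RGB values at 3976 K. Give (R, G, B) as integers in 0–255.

t = 3976/100 = 39.76; the t ≤ 66 branch applies.
R = 255 by definition for t ≤ 66.
G = 99.47·ln 39.76 − 161.1 = 99.47·3.6829 − 161.1 = 205.234.
B = 138.5·ln(39.76 − 10) − 305.0 = 138.5·ln 29.76 − 305.0 = 138.5·3.3932 − 305.0 = 164.953.
Rounded: (255, 205, 165).

(255, 205, 165)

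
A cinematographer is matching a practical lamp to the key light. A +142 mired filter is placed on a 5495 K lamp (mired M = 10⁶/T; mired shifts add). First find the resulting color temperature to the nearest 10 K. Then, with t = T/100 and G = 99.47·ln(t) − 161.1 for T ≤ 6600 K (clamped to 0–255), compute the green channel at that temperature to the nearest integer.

M_in = 10⁶/5495 = 181.98; M_out = 181.98 + (+142) = 323.98.
T_out = 10⁶/323.98 = 3086.6 K → 3090 K; t = 30.9.
G = 99.47·ln 30.9 − 161.1 = 99.47·3.4308 − 161.1 = 180.157.
Rounded: 180.

180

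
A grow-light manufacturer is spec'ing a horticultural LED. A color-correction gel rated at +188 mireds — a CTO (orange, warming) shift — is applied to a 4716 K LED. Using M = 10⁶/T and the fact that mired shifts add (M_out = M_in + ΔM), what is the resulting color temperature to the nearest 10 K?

2500 K

M_in = 10⁶/4716 = 212.04 mireds.
M_out = 212.04 + (+188) = 400.04 mireds.
T_out = 10⁶/400.04 = 2499.7 K → 2500 K.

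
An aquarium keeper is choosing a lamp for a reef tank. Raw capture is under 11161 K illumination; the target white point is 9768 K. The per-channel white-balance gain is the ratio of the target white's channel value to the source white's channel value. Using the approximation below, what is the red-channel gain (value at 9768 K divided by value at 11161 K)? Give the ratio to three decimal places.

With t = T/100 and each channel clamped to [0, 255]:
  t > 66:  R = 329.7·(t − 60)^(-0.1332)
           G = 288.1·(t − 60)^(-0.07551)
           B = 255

At 11161 K (t = 111.61):
  R = 329.7·(111.61 − 60)^(-0.1332) = 329.7·51.61^(-0.1332) = 329.7·0.59138 = 194.977.
At 9768 K (t = 97.68):
  R = 329.7·(97.68 − 60)^(-0.1332) = 329.7·37.68^(-0.1332) = 329.7·0.61668 = 203.320.
Gain = 203.320 / 194.977 = 1.0428 → 1.043.

1.043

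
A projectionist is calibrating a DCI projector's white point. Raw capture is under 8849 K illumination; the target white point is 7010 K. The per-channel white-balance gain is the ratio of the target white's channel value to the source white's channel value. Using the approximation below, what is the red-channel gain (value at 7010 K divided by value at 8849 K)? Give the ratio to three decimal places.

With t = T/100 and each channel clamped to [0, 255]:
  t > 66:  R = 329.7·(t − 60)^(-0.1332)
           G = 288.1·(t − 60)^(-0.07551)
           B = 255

1.148

At 8849 K (t = 88.49):
  R = 329.7·(88.49 − 60)^(-0.1332) = 329.7·28.49^(-0.1332) = 329.7·0.64008 = 211.035.
At 7010 K (t = 70.1):
  R = 329.7·(70.1 − 60)^(-0.1332) = 329.7·10.1^(-0.1332) = 329.7·0.73489 = 242.294.
Gain = 242.294 / 211.035 = 1.1481 → 1.148.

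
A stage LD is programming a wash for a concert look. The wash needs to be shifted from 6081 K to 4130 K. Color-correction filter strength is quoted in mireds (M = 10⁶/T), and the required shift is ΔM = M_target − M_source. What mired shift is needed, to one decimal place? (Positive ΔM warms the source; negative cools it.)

+77.7 mireds

M_source = 10⁶/6081 = 164.447; M_target = 10⁶/4130 = 242.131.
ΔM = 242.131 − 164.447 = 77.684 → +77.7 mireds, a warming shift.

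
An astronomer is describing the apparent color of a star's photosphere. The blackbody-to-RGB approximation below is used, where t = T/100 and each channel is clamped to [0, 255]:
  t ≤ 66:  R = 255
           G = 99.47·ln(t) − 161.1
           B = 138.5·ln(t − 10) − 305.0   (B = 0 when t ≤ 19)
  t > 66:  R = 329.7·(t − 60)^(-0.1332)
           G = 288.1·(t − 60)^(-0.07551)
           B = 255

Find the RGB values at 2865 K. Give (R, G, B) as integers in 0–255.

t = 2865/100 = 28.65; the t ≤ 66 branch applies.
R = 255 by definition for t ≤ 66.
G = 99.47·ln 28.65 − 161.1 = 99.47·3.3552 − 161.1 = 172.637.
B = 138.5·ln(28.65 − 10) − 305.0 = 138.5·ln 18.65 − 305.0 = 138.5·2.9258 − 305.0 = 100.230.
Rounded: (255, 173, 100).

(255, 173, 100)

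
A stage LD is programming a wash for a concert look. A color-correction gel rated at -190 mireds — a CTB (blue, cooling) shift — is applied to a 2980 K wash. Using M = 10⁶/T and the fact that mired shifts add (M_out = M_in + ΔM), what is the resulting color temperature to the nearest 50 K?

6850 K

M_in = 10⁶/2980 = 335.57 mireds.
M_out = 335.57 + (-190) = 145.57 mireds.
T_out = 10⁶/145.57 = 6869.5 K → 6850 K.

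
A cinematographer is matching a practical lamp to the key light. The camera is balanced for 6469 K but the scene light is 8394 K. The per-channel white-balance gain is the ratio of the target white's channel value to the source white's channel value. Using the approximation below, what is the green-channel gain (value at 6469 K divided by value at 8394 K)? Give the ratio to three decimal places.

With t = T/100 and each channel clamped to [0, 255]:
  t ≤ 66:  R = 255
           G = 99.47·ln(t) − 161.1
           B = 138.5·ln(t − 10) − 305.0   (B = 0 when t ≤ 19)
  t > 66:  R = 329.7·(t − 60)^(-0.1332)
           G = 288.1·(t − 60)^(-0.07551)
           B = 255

At 8394 K (t = 83.94):
  G = 288.1·(83.94 − 60)^(-0.07551) = 288.1·23.94^(-0.07551) = 288.1·0.78680 = 226.676.
At 6469 K (t = 64.69):
  G = 99.47·ln 64.69 − 161.1 = 99.47·4.1696 − 161.1 = 253.651.
Gain = 253.651 / 226.676 = 1.1190 → 1.119.

1.119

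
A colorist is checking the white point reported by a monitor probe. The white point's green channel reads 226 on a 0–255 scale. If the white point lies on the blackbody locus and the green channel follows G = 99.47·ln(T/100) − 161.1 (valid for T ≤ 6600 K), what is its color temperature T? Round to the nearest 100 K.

4900 K

ln t = (226 + 161.1) / 99.47 = 3.8916.
t = e^3.8916 = 48.990.
T = 100·t = 4899 K → 4900 K to the nearest 100 K.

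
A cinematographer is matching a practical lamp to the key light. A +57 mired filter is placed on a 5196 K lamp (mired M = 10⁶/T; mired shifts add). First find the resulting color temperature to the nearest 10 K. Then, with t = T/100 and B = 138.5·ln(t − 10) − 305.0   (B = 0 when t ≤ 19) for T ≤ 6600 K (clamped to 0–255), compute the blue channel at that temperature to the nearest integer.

167

M_in = 10⁶/5196 = 192.46; M_out = 192.46 + (+57) = 249.46.
T_out = 10⁶/249.46 = 4008.7 K → 4010 K; t = 40.1.
B = 138.5·ln(40.1 − 10) − 305.0 = 138.5·ln 30.1 − 305.0 = 138.5·3.4045 − 305.0 = 166.527.
Rounded: 167.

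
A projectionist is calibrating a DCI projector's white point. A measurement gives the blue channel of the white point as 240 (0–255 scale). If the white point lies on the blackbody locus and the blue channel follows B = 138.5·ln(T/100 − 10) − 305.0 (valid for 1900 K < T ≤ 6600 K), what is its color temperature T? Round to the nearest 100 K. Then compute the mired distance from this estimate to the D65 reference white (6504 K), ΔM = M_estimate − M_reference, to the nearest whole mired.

ln(t − 10) = (240 + 305.0) / 138.5 = 3.9350.
t − 10 = e^3.9350 = 51.163, so t = 61.163.
T = 100·t = 6116 K → 6100 K to the nearest 100 K.
M_estimate = 10⁶/6100 = 163.93; M_reference = 10⁶/6504 = 153.75.
ΔM = 163.93 − 153.75 = 10.18 → +10 mireds.

+10 mireds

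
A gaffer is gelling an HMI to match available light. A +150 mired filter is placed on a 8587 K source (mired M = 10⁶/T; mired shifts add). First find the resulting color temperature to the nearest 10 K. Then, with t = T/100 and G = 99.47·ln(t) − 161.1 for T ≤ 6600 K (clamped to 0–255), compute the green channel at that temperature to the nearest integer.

199

M_in = 10⁶/8587 = 116.46; M_out = 116.46 + (+150) = 266.46.
T_out = 10⁶/266.46 = 3753.0 K → 3750 K; t = 37.5.
G = 99.47·ln 37.5 − 161.1 = 99.47·3.6243 − 161.1 = 199.413.
Rounded: 199.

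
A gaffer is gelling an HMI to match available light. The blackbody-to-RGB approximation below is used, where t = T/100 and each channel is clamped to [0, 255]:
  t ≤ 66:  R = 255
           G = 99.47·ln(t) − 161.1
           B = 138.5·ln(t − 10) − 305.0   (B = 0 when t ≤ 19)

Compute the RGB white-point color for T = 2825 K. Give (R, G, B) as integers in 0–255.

t = 2825/100 = 28.25; the t ≤ 66 branch applies.
R = 255 by definition for t ≤ 66.
G = 99.47·ln 28.25 − 161.1 = 99.47·3.3411 − 161.1 = 171.239.
B = 138.5·ln(28.25 − 10) − 305.0 = 138.5·ln 18.25 − 305.0 = 138.5·2.9042 − 305.0 = 97.227.
Rounded: (255, 171, 97).

(255, 171, 97)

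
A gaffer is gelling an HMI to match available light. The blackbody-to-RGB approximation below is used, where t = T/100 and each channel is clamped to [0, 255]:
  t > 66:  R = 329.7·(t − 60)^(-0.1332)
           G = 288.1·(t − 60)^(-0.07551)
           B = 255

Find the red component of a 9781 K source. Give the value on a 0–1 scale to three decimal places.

t = 9781/100 = 97.81; the t > 66 branch applies.
R = 329.7·(97.81 − 60)^(-0.1332) = 329.7·37.81^(-0.1332) = 329.7·0.61640 = 203.227.
On a 0–1 scale: 203.227/255 = 0.7970 → 0.797.

0.797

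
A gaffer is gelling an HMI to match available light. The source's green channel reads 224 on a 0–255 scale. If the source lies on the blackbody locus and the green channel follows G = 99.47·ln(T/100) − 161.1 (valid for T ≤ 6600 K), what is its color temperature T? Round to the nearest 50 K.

ln t = (224 + 161.1) / 99.47 = 3.8715.
t = e^3.8715 = 48.015.
T = 100·t = 4802 K → 4800 K to the nearest 50 K.

4800 K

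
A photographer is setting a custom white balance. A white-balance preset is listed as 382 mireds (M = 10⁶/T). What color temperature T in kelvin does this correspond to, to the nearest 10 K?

2620 K

T = 10⁶ / 382 = 2617.80 K → 2620 K.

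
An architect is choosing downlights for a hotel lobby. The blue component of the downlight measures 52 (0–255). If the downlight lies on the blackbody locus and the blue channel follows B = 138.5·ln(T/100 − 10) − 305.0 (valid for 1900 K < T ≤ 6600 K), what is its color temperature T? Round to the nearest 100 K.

ln(t − 10) = (52 + 305.0) / 138.5 = 2.5776.
t − 10 = e^2.5776 = 13.166, so t = 23.166.
T = 100·t = 2317 K → 2300 K to the nearest 100 K.

2300 K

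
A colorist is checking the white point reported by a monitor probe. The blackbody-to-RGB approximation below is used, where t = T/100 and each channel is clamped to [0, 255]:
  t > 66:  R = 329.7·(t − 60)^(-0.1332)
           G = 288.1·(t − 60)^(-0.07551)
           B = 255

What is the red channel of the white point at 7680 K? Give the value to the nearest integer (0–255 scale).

t = 7680/100 = 76.8; the t > 66 branch applies.
R = 329.7·(76.8 − 60)^(-0.1332) = 329.7·16.8^(-0.1332) = 329.7·0.68673 = 226.416.
Rounded: 226.

226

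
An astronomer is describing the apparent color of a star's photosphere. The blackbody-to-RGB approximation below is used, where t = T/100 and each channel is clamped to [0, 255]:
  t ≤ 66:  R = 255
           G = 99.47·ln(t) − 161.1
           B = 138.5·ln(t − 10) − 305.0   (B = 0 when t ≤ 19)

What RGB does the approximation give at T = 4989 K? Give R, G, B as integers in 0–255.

R=255, G=228, B=206

t = 4989/100 = 49.89; the t ≤ 66 branch applies.
R = 255 by definition for t ≤ 66.
G = 99.47·ln 49.89 − 161.1 = 99.47·3.9098 − 161.1 = 227.810.
B = 138.5·ln(49.89 − 10) − 305.0 = 138.5·ln 39.89 − 305.0 = 138.5·3.6861 − 305.0 = 205.528.
Rounded: (255, 228, 206).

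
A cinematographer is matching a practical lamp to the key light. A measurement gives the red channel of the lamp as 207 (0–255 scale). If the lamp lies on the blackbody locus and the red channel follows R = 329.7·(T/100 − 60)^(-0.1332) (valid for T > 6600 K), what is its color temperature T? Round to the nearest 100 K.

(t − 60)^(-0.1332) = 207/329.7 = 0.62784.
t − 60 = 0.62784^(1/-0.1332) = 0.62784^(-7.508) = 32.933, so t = 92.933.
T = 100·t = 9293 K → 9300 K to the nearest 100 K.

9300 K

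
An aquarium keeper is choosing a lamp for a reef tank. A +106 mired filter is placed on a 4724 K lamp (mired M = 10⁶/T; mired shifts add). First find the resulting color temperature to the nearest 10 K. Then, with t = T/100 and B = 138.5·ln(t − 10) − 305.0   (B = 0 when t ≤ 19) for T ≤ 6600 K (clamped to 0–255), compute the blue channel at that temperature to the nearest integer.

120

M_in = 10⁶/4724 = 211.69; M_out = 211.69 + (+106) = 317.69.
T_out = 10⁶/317.69 = 3147.8 K → 3150 K; t = 31.5.
B = 138.5·ln(31.5 − 10) − 305.0 = 138.5·ln 21.5 − 305.0 = 138.5·3.0681 − 305.0 = 119.925.
Rounded: 120.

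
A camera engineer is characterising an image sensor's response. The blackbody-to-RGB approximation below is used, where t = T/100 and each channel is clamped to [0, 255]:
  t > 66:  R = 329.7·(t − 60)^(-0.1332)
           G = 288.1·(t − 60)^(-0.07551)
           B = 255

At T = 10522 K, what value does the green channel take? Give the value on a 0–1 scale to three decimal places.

t = 10522/100 = 105.22; the t > 66 branch applies.
G = 288.1·(105.22 − 60)^(-0.07551) = 288.1·45.22^(-0.07551) = 288.1·0.74990 = 216.048.
On a 0–1 scale: 216.048/255 = 0.8472 → 0.847.

0.847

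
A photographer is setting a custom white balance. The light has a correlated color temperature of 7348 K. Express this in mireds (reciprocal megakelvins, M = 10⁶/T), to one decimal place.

M = 10⁶ / 7348 = 136.091 → 136.1 mireds.

136.1 mireds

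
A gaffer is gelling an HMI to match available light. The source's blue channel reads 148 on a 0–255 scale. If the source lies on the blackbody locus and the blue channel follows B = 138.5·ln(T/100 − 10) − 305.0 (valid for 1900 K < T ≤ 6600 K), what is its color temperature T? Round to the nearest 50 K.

3650 K

ln(t − 10) = (148 + 305.0) / 138.5 = 3.2708.
t − 10 = e^3.2708 = 26.331, so t = 36.331.
T = 100·t = 3633 K → 3650 K to the nearest 50 K.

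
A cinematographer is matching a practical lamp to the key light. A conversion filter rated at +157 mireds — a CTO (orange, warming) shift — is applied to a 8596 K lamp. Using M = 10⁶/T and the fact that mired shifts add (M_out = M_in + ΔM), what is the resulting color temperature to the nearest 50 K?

3650 K

M_in = 10⁶/8596 = 116.33 mireds.
M_out = 116.33 + (+157) = 273.33 mireds.
T_out = 10⁶/273.33 = 3658.5 K → 3650 K.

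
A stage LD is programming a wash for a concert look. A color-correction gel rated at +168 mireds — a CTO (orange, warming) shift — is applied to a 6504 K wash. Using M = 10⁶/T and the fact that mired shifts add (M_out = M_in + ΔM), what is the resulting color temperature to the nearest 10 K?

M_in = 10⁶/6504 = 153.75 mireds.
M_out = 153.75 + (+168) = 321.75 mireds.
T_out = 10⁶/321.75 = 3108.0 K → 3110 K.

3110 K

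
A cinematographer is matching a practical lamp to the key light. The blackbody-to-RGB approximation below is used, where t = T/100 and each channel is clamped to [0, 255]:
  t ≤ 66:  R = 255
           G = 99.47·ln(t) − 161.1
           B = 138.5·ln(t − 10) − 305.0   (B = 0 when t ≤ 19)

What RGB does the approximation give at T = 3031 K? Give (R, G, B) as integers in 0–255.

(255, 178, 112)

t = 3031/100 = 30.31; the t ≤ 66 branch applies.
R = 255 by definition for t ≤ 66.
G = 99.47·ln 30.31 − 161.1 = 99.47·3.4115 − 161.1 = 178.240.
B = 138.5·ln(30.31 − 10) − 305.0 = 138.5·ln 20.31 − 305.0 = 138.5·3.0111 − 305.0 = 112.039.
Rounded: (255, 178, 112).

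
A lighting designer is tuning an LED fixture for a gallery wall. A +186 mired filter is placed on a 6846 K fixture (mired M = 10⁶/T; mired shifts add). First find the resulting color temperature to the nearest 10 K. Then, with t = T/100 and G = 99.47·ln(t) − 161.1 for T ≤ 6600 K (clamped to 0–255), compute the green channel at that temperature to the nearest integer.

178

M_in = 10⁶/6846 = 146.07; M_out = 146.07 + (+186) = 332.07.
T_out = 10⁶/332.07 = 3011.4 K → 3010 K; t = 30.1.
G = 99.47·ln 30.1 − 161.1 = 99.47·3.4045 − 161.1 = 177.548.
Rounded: 178.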